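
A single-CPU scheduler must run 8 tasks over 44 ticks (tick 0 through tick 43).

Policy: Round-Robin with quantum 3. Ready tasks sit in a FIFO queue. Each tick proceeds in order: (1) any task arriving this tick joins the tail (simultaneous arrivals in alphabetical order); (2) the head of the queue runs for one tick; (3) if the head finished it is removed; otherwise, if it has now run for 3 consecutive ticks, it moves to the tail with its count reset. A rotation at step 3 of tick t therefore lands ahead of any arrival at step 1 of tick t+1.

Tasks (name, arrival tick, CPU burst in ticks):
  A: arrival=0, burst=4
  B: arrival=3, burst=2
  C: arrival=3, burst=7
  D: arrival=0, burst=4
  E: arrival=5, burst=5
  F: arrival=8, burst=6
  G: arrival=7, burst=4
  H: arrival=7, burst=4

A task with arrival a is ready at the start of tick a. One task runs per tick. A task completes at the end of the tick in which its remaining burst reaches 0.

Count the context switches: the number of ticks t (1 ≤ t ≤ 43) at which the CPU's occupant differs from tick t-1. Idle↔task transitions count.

t=0: queue=[A,D] q_used=0 → run A
t=1: queue=[A,D] q_used=1 → run A
t=2: queue=[A,D] q_used=2 → run A
t=3: queue=[D,A,B,C] q_used=0 → run D
t=4: queue=[D,A,B,C] q_used=1 → run D
t=5: queue=[D,A,B,C,E] q_used=2 → run D
t=6: queue=[A,B,C,E,D] q_used=0 → run A
t=7: queue=[B,C,E,D,G,H] q_used=0 → run B
t=8: queue=[B,C,E,D,G,H,F] q_used=1 → run B
t=9: queue=[C,E,D,G,H,F] q_used=0 → run C
t=10: queue=[C,E,D,G,H,F] q_used=1 → run C
t=11: queue=[C,E,D,G,H,F] q_used=2 → run C
t=12: queue=[E,D,G,H,F,C] q_used=0 → run E
t=13: queue=[E,D,G,H,F,C] q_used=1 → run E
t=14: queue=[E,D,G,H,F,C] q_used=2 → run E
t=15: queue=[D,G,H,F,C,E] q_used=0 → run D
t=16: queue=[G,H,F,C,E] q_used=0 → run G
t=17: queue=[G,H,F,C,E] q_used=1 → run G
t=18: queue=[G,H,F,C,E] q_used=2 → run G
t=19: queue=[H,F,C,E,G] q_used=0 → run H
t=20: queue=[H,F,C,E,G] q_used=1 → run H
t=21: queue=[H,F,C,E,G] q_used=2 → run H
t=22: queue=[F,C,E,G,H] q_used=0 → run F
t=23: queue=[F,C,E,G,H] q_used=1 → run F
t=24: queue=[F,C,E,G,H] q_used=2 → run F
t=25: queue=[C,E,G,H,F] q_used=0 → run C
t=26: queue=[C,E,G,H,F] q_used=1 → run C
t=27: queue=[C,E,G,H,F] q_used=2 → run C
t=28: queue=[E,G,H,F,C] q_used=0 → run E
t=29: queue=[E,G,H,F,C] q_used=1 → run E
t=30: queue=[G,H,F,C] q_used=0 → run G
t=31: queue=[H,F,C] q_used=0 → run H
t=32: queue=[F,C] q_used=0 → run F
t=33: queue=[F,C] q_used=1 → run F
t=34: queue=[F,C] q_used=2 → run F
t=35: queue=[C] q_used=0 → run C
t=36: (idle)
t=37: (idle)
t=38: (idle)
t=39: (idle)
t=40: (idle)
t=41: (idle)
t=42: (idle)
t=43: (idle)

context switches = 16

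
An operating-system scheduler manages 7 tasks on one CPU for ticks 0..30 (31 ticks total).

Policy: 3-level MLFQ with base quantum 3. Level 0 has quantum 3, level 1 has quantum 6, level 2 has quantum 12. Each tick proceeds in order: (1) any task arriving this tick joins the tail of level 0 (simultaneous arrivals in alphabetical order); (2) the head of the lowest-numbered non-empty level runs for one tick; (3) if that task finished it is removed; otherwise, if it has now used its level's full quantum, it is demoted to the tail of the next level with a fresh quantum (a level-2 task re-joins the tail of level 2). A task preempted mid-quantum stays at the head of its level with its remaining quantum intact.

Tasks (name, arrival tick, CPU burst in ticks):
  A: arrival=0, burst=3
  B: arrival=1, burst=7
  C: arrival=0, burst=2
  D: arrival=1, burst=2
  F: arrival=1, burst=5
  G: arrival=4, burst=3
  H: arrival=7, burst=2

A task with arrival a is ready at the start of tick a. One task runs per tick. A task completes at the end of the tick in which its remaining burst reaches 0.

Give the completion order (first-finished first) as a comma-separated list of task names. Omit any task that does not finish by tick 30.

completion order = A, C, D, G, H, B, F

t=0: L0/L1/L2 = AC/-/- → run A
t=1: L0/L1/L2 = ACBDF/-/- → run A
t=2: L0/L1/L2 = ACBDF/-/- → run A
t=3: L0/L1/L2 = CBDF/-/- → run C
t=4: L0/L1/L2 = CBDFG/-/- → run C
t=5: L0/L1/L2 = BDFG/-/- → run B
t=6: L0/L1/L2 = BDFG/-/- → run B
t=7: L0/L1/L2 = BDFGH/-/- → run B
t=8: L0/L1/L2 = DFGH/B/- → run D
t=9: L0/L1/L2 = DFGH/B/- → run D
t=10: L0/L1/L2 = FGH/B/- → run F
t=11: L0/L1/L2 = FGH/B/- → run F
t=12: L0/L1/L2 = FGH/B/- → run F
t=13: L0/L1/L2 = GH/BF/- → run G
t=14: L0/L1/L2 = GH/BF/- → run G
t=15: L0/L1/L2 = GH/BF/- → run G
t=16: L0/L1/L2 = H/BF/- → run H
t=17: L0/L1/L2 = H/BF/- → run H
t=18: L0/L1/L2 = -/BF/- → run B
t=19: L0/L1/L2 = -/BF/- → run B
t=20: L0/L1/L2 = -/BF/- → run B
t=21: L0/L1/L2 = -/BF/- → run B
t=22: L0/L1/L2 = -/F/- → run F
t=23: L0/L1/L2 = -/F/- → run F
t=24: (idle)
t=25: (idle)
t=26: (idle)
t=27: (idle)
t=28: (idle)
t=29: (idle)
t=30: (idle)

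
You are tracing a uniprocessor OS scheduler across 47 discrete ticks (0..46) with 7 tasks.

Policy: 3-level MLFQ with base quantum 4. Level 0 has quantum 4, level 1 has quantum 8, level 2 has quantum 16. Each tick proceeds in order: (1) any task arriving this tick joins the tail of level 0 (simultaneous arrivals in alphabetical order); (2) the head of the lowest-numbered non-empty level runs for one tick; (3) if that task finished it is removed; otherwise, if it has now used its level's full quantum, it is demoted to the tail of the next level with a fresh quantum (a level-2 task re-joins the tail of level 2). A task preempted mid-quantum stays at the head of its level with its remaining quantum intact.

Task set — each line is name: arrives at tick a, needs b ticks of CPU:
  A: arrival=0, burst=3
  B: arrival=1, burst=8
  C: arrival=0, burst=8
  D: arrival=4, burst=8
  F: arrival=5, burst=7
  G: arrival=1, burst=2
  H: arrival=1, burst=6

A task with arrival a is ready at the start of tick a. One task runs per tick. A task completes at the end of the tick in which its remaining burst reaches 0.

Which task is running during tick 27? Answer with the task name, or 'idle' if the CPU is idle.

running at tick 27 = C

t=0: L0/L1/L2 = AC/-/- → run A
t=1: L0/L1/L2 = ACBGH/-/- → run A
t=2: L0/L1/L2 = ACBGH/-/- → run A
t=3: L0/L1/L2 = CBGH/-/- → run C
t=4: L0/L1/L2 = CBGHD/-/- → run C
t=5: L0/L1/L2 = CBGHDF/-/- → run C
t=6: L0/L1/L2 = CBGHDF/-/- → run C
t=7: L0/L1/L2 = BGHDF/C/- → run B
t=8: L0/L1/L2 = BGHDF/C/- → run B
t=9: L0/L1/L2 = BGHDF/C/- → run B
t=10: L0/L1/L2 = BGHDF/C/- → run B
t=11: L0/L1/L2 = GHDF/CB/- → run G
t=12: L0/L1/L2 = GHDF/CB/- → run G
t=13: L0/L1/L2 = HDF/CB/- → run H
t=14: L0/L1/L2 = HDF/CB/- → run H
t=15: L0/L1/L2 = HDF/CB/- → run H
t=16: L0/L1/L2 = HDF/CB/- → run H
t=17: L0/L1/L2 = DF/CBH/- → run D
t=18: L0/L1/L2 = DF/CBH/- → run D
t=19: L0/L1/L2 = DF/CBH/- → run D
t=20: L0/L1/L2 = DF/CBH/- → run D
t=21: L0/L1/L2 = F/CBHD/- → run F
t=22: L0/L1/L2 = F/CBHD/- → run F
t=23: L0/L1/L2 = F/CBHD/- → run F
t=24: L0/L1/L2 = F/CBHD/- → run F
t=25: L0/L1/L2 = -/CBHDF/- → run C
t=26: L0/L1/L2 = -/CBHDF/- → run C
t=27: L0/L1/L2 = -/CBHDF/- → run C
t=28: L0/L1/L2 = -/CBHDF/- → run C
t=29: L0/L1/L2 = -/BHDF/- → run B
t=30: L0/L1/L2 = -/BHDF/- → run B
t=31: L0/L1/L2 = -/BHDF/- → run B
t=32: L0/L1/L2 = -/BHDF/- → run B
t=33: L0/L1/L2 = -/HDF/- → run H
t=34: L0/L1/L2 = -/HDF/- → run H
t=35: L0/L1/L2 = -/DF/- → run D
t=36: L0/L1/L2 = -/DF/- → run D
t=37: L0/L1/L2 = -/DF/- → run D
t=38: L0/L1/L2 = -/DF/- → run D
t=39: L0/L1/L2 = -/F/- → run F
t=40: L0/L1/L2 = -/F/- → run F
t=41: L0/L1/L2 = -/F/- → run F
t=42: (idle)
t=43: (idle)
t=44: (idle)
t=45: (idle)
t=46: (idle)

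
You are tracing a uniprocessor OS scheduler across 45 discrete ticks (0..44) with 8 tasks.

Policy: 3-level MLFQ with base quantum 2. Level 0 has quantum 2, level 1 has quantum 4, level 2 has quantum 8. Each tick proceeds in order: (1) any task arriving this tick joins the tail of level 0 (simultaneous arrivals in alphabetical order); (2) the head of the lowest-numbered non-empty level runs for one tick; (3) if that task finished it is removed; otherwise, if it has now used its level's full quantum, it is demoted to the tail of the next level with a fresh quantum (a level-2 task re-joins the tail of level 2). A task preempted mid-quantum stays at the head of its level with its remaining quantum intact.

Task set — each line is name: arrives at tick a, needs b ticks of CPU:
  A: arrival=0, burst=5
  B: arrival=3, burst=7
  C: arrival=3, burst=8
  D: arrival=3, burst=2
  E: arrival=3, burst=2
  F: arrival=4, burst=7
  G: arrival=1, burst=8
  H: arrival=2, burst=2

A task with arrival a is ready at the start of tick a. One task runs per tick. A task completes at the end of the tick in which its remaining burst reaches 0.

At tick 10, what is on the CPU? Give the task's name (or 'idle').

t=0: L0/L1/L2 = A/-/- → run A
t=1: L0/L1/L2 = AG/-/- → run A
t=2: L0/L1/L2 = GH/A/- → run G
t=3: L0/L1/L2 = GHBCDE/A/- → run G
t=4: L0/L1/L2 = HBCDEF/AG/- → run H
t=5: L0/L1/L2 = HBCDEF/AG/- → run H
t=6: L0/L1/L2 = BCDEF/AG/- → run B
t=7: L0/L1/L2 = BCDEF/AG/- → run B
t=8: L0/L1/L2 = CDEF/AGB/- → run C
t=9: L0/L1/L2 = CDEF/AGB/- → run C
t=10: L0/L1/L2 = DEF/AGBC/- → run D
t=11: L0/L1/L2 = DEF/AGBC/- → run D
t=12: L0/L1/L2 = EF/AGBC/- → run E
t=13: L0/L1/L2 = EF/AGBC/- → run E
t=14: L0/L1/L2 = F/AGBC/- → run F
t=15: L0/L1/L2 = F/AGBC/- → run F
t=16: L0/L1/L2 = -/AGBCF/- → run A
t=17: L0/L1/L2 = -/AGBCF/- → run A
t=18: L0/L1/L2 = -/AGBCF/- → run A
t=19: L0/L1/L2 = -/GBCF/- → run G
t=20: L0/L1/L2 = -/GBCF/- → run G
t=21: L0/L1/L2 = -/GBCF/- → run G
t=22: L0/L1/L2 = -/GBCF/- → run G
t=23: L0/L1/L2 = -/BCF/G → run B
t=24: L0/L1/L2 = -/BCF/G → run B
t=25: L0/L1/L2 = -/BCF/G → run B
t=26: L0/L1/L2 = -/BCF/G → run B
t=27: L0/L1/L2 = -/CF/GB → run C
t=28: L0/L1/L2 = -/CF/GB → run C
t=29: L0/L1/L2 = -/CF/GB → run C
t=30: L0/L1/L2 = -/CF/GB → run C
t=31: L0/L1/L2 = -/F/GBC → run F
t=32: L0/L1/L2 = -/F/GBC → run F
t=33: L0/L1/L2 = -/F/GBC → run F
t=34: L0/L1/L2 = -/F/GBC → run F
t=35: L0/L1/L2 = -/-/GBCF → run G
t=36: L0/L1/L2 = -/-/GBCF → run G
t=37: L0/L1/L2 = -/-/BCF → run B
t=38: L0/L1/L2 = -/-/CF → run C
t=39: L0/L1/L2 = -/-/CF → run C
t=40: L0/L1/L2 = -/-/F → run F
t=41: (idle)
t=42: (idle)
t=43: (idle)
t=44: (idle)

running at tick 10 = D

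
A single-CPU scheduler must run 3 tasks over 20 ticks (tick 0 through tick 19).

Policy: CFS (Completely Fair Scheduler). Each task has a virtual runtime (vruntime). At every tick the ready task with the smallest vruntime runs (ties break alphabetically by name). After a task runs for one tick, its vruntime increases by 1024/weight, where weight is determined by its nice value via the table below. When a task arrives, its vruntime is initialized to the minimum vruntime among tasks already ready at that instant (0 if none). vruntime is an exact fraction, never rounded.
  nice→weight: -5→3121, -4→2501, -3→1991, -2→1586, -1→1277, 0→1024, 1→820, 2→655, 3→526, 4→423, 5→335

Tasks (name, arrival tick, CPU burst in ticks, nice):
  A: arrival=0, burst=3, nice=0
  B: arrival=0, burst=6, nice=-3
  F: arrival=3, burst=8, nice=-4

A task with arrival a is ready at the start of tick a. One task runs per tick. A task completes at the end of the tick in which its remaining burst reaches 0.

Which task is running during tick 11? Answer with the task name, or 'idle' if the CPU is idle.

t=0: vr[A=0 B=0] → run A
t=1: vr[A=1 B=0] → run B
t=2: vr[A=1 B=1024/1991] → run B
t=3: vr[A=1 B=2048/1991 F=1] → run A
t=4: vr[A=2 B=2048/1991 F=1] → run F
t=5: vr[A=2 B=2048/1991 F=3525/2501] → run B
t=6: vr[A=2 B=3072/1991 F=3525/2501] → run F
t=7: vr[A=2 B=3072/1991 F=4549/2501] → run B
t=8: vr[A=2 B=4096/1991 F=4549/2501] → run F
t=9: vr[A=2 B=4096/1991 F=5573/2501] → run A
t=10: vr[B=4096/1991 F=5573/2501] → run B
t=11: vr[B=5120/1991 F=5573/2501] → run F
t=12: vr[B=5120/1991 F=6597/2501] → run B
t=13: vr[F=6597/2501] → run F
t=14: vr[F=7621/2501] → run F
t=15: vr[F=8645/2501] → run F
t=16: vr[F=9669/2501] → run F
t=17: (idle)
t=18: (idle)
t=19: (idle)

running at tick 11 = F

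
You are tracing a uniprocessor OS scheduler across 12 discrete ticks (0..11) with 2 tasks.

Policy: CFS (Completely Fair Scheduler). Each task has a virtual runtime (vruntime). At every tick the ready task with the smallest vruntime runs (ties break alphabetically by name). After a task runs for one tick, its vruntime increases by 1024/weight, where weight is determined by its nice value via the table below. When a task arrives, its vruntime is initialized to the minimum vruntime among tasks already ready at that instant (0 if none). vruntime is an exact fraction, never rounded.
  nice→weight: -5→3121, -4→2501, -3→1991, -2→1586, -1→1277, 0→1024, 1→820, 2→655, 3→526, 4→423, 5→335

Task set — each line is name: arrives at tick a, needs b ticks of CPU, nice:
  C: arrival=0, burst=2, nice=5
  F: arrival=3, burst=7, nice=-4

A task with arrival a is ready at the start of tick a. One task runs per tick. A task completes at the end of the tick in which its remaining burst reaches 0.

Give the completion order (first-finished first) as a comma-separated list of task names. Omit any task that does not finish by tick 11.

completion order = C, F

t=0: vr[C=0] → run C
t=1: vr[C=1024/335] → run C
t=2: (idle)
t=3: vr[F=0] → run F
t=4: vr[F=1024/2501] → run F
t=5: vr[F=2048/2501] → run F
t=6: vr[F=3072/2501] → run F
t=7: vr[F=4096/2501] → run F
t=8: vr[F=5120/2501] → run F
t=9: vr[F=6144/2501] → run F
t=10: (idle)
t=11: (idle)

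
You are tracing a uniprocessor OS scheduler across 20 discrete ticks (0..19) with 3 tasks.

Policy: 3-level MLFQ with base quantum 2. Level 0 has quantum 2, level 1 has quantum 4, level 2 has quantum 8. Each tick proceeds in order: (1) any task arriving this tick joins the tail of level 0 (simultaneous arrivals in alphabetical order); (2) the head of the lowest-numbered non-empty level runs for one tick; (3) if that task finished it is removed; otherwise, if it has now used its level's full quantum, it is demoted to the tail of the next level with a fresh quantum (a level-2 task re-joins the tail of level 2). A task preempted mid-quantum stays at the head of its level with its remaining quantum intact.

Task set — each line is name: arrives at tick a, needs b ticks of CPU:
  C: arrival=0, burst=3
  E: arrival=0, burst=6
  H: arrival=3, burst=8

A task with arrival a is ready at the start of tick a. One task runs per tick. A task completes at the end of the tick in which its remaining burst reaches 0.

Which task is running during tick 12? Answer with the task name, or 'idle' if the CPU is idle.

running at tick 12 = H

t=0: L0/L1/L2 = CE/-/- → run C
t=1: L0/L1/L2 = CE/-/- → run C
t=2: L0/L1/L2 = E/C/- → run E
t=3: L0/L1/L2 = EH/C/- → run E
t=4: L0/L1/L2 = H/CE/- → run H
t=5: L0/L1/L2 = H/CE/- → run H
t=6: L0/L1/L2 = -/CEH/- → run C
t=7: L0/L1/L2 = -/EH/- → run E
t=8: L0/L1/L2 = -/EH/- → run E
t=9: L0/L1/L2 = -/EH/- → run E
t=10: L0/L1/L2 = -/EH/- → run E
t=11: L0/L1/L2 = -/H/- → run H
t=12: L0/L1/L2 = -/H/- → run H
t=13: L0/L1/L2 = -/H/- → run H
t=14: L0/L1/L2 = -/H/- → run H
t=15: L0/L1/L2 = -/-/H → run H
t=16: L0/L1/L2 = -/-/H → run H
t=17: (idle)
t=18: (idle)
t=19: (idle)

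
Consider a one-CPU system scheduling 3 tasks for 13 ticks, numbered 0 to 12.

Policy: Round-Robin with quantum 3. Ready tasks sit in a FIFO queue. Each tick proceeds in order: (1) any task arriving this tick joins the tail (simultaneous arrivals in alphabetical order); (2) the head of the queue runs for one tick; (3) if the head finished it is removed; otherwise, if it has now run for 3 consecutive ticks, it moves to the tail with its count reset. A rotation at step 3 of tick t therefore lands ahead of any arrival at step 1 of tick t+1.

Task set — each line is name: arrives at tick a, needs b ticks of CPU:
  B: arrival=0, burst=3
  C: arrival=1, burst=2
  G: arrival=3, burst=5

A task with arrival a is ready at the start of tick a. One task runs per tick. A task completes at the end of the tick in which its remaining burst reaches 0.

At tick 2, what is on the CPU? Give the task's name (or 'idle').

running at tick 2 = B

t=0: queue=[B] q_used=0 → run B
t=1: queue=[B,C] q_used=1 → run B
t=2: queue=[B,C] q_used=2 → run B
t=3: queue=[C,G] q_used=0 → run C
t=4: queue=[C,G] q_used=1 → run C
t=5: queue=[G] q_used=0 → run G
t=6: queue=[G] q_used=1 → run G
t=7: queue=[G] q_used=2 → run G
t=8: queue=[G] q_used=0 → run G
t=9: queue=[G] q_used=1 → run G
t=10: (idle)
t=11: (idle)
t=12: (idle)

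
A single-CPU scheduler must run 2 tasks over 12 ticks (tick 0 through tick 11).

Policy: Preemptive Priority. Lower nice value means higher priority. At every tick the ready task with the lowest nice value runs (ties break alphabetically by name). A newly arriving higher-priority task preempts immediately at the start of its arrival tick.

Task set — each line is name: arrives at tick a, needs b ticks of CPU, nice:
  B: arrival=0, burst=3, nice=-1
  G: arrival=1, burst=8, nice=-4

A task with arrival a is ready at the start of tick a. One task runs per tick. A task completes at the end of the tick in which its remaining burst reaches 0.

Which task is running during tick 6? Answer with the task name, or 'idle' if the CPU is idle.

t=0: ready={B} → run B
t=1: ready={B,G} → run G
t=2: ready={B,G} → run G
t=3: ready={B,G} → run G
t=4: ready={B,G} → run G
t=5: ready={B,G} → run G
t=6: ready={B,G} → run G
t=7: ready={B,G} → run G
t=8: ready={B,G} → run G
t=9: ready={B} → run B
t=10: ready={B} → run B
t=11: (idle)

running at tick 6 = G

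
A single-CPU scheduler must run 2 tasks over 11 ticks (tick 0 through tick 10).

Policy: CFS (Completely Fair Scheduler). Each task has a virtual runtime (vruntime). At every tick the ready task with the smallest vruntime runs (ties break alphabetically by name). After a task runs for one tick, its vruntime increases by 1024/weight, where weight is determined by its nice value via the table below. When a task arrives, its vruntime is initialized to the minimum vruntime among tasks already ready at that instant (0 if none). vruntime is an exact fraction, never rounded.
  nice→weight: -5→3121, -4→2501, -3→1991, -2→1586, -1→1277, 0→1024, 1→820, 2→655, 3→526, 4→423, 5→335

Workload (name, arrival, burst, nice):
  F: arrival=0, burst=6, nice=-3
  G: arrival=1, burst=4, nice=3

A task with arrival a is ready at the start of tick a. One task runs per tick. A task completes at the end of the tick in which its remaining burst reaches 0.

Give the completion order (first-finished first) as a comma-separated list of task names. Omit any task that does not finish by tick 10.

t=0: vr[F=0] → run F
t=1: vr[F=1024/1991 G=1024/1991] → run F
t=2: vr[F=2048/1991 G=1024/1991] → run G
t=3: vr[F=2048/1991 G=1288704/523633] → run F
t=4: vr[F=3072/1991 G=1288704/523633] → run F
t=5: vr[F=4096/1991 G=1288704/523633] → run F
t=6: vr[F=5120/1991 G=1288704/523633] → run G
t=7: vr[F=5120/1991 G=2308096/523633] → run F
t=8: vr[G=2308096/523633] → run G
t=9: vr[G=3327488/523633] → run G
t=10: (idle)

completion order = F, G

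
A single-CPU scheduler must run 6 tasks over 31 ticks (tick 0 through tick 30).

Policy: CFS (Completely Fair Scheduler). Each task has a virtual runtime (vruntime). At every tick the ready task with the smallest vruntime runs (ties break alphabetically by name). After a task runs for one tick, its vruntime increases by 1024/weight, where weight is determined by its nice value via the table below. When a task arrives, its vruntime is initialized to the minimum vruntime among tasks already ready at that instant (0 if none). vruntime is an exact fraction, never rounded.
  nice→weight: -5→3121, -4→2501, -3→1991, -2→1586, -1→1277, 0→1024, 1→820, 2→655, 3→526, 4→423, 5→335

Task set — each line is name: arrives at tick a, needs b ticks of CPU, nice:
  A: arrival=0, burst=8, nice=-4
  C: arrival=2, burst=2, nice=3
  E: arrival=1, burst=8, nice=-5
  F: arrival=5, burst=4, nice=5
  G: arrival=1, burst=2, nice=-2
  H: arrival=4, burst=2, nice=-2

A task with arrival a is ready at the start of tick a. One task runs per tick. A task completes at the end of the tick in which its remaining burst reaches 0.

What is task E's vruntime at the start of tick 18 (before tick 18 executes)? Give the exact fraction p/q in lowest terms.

vruntime(E, start of tick 18) = 18562048/7805621

t=0: vr[A=0] → run A
t=1: vr[A=1024/2501 E=1024/2501 G=1024/2501] → run A
t=2: vr[A=2048/2501 C=1024/2501 E=1024/2501 G=1024/2501] → run C
t=3: vr[A=2048/2501 C=1549824/657763 E=1024/2501 G=1024/2501] → run E
t=4: vr[A=2048/2501 C=1549824/657763 E=5756928/7805621 G=1024/2501 H=1024/2501] → run G
t=5: vr[A=2048/2501 C=1549824/657763 E=5756928/7805621 F=1024/2501 G=34304/32513 H=1024/2501] → run F
t=6: vr[A=2048/2501 C=1549824/657763 E=5756928/7805621 F=2904064/837835 G=34304/32513 H=1024/2501] → run H
t=7: vr[A=2048/2501 C=1549824/657763 E=5756928/7805621 F=2904064/837835 G=34304/32513 H=34304/32513] → run E
t=8: vr[A=2048/2501 C=1549824/657763 E=8317952/7805621 F=2904064/837835 G=34304/32513 H=34304/32513] → run A
t=9: vr[A=3072/2501 C=1549824/657763 E=8317952/7805621 F=2904064/837835 G=34304/32513 H=34304/32513] → run G
t=10: vr[A=3072/2501 C=1549824/657763 E=8317952/7805621 F=2904064/837835 H=34304/32513] → run H
t=11: vr[A=3072/2501 C=1549824/657763 E=8317952/7805621 F=2904064/837835] → run E
t=12: vr[A=3072/2501 C=1549824/657763 E=10878976/7805621 F=2904064/837835] → run A
t=13: vr[A=4096/2501 C=1549824/657763 E=10878976/7805621 F=2904064/837835] → run E
t=14: vr[A=4096/2501 C=1549824/657763 E=13440000/7805621 F=2904064/837835] → run A
t=15: vr[A=5120/2501 C=1549824/657763 E=13440000/7805621 F=2904064/837835] → run E
t=16: vr[A=5120/2501 C=1549824/657763 E=16001024/7805621 F=2904064/837835] → run A
t=17: vr[A=6144/2501 C=1549824/657763 E=16001024/7805621 F=2904064/837835] → run E
t=18: vr[A=6144/2501 C=1549824/657763 E=18562048/7805621 F=2904064/837835] → run C
t=19: vr[A=6144/2501 E=18562048/7805621 F=2904064/837835] → run E
t=20: vr[A=6144/2501 E=21123072/7805621 F=2904064/837835] → run A
t=21: vr[A=7168/2501 E=21123072/7805621 F=2904064/837835] → run E
t=22: vr[A=7168/2501 F=2904064/837835] → run A
t=23: vr[F=2904064/837835] → run F
t=24: vr[F=5465088/837835] → run F
t=25: vr[F=8026112/837835] → run F
t=26: (idle)
t=27: (idle)
t=28: (idle)
t=29: (idle)
t=30: (idle)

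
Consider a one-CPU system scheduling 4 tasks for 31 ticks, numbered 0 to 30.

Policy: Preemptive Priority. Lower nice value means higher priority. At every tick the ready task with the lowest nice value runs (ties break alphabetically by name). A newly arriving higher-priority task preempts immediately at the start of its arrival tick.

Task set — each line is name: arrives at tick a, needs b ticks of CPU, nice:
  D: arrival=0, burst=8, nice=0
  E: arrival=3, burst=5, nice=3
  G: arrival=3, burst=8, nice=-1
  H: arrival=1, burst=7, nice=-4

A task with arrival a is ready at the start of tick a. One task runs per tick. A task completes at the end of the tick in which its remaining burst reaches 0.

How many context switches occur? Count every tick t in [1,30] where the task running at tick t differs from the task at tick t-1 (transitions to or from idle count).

t=0: ready={D} → run D
t=1: ready={D,H} → run H
t=2: ready={D,H} → run H
t=3: ready={D,E,G,H} → run H
t=4: ready={D,E,G,H} → run H
t=5: ready={D,E,G,H} → run H
t=6: ready={D,E,G,H} → run H
t=7: ready={D,E,G,H} → run H
t=8: ready={D,E,G} → run G
t=9: ready={D,E,G} → run G
t=10: ready={D,E,G} → run G
t=11: ready={D,E,G} → run G
t=12: ready={D,E,G} → run G
t=13: ready={D,E,G} → run G
t=14: ready={D,E,G} → run G
t=15: ready={D,E,G} → run G
t=16: ready={D,E} → run D
t=17: ready={D,E} → run D
t=18: ready={D,E} → run D
t=19: ready={D,E} → run D
t=20: ready={D,E} → run D
t=21: ready={D,E} → run D
t=22: ready={D,E} → run D
t=23: ready={E} → run E
t=24: ready={E} → run E
t=25: ready={E} → run E
t=26: ready={E} → run E
t=27: ready={E} → run E
t=28: (idle)
t=29: (idle)
t=30: (idle)

context switches = 5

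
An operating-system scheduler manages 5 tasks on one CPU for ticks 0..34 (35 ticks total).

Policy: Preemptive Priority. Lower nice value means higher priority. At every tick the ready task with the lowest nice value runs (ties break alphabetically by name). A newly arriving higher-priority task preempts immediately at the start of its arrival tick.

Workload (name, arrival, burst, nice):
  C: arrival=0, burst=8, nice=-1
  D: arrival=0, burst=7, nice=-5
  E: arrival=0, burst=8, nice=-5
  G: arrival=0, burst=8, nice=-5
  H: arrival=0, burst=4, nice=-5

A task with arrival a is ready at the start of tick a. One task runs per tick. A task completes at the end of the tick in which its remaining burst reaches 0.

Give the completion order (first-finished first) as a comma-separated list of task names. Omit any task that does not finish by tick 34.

t=0: ready={C,D,E,G,H} → run D
t=1: ready={C,D,E,G,H} → run D
t=2: ready={C,D,E,G,H} → run D
t=3: ready={C,D,E,G,H} → run D
t=4: ready={C,D,E,G,H} → run D
t=5: ready={C,D,E,G,H} → run D
t=6: ready={C,D,E,G,H} → run D
t=7: ready={C,E,G,H} → run E
t=8: ready={C,E,G,H} → run E
t=9: ready={C,E,G,H} → run E
t=10: ready={C,E,G,H} → run E
t=11: ready={C,E,G,H} → run E
t=12: ready={C,E,G,H} → run E
t=13: ready={C,E,G,H} → run E
t=14: ready={C,E,G,H} → run E
t=15: ready={C,G,H} → run G
t=16: ready={C,G,H} → run G
t=17: ready={C,G,H} → run G
t=18: ready={C,G,H} → run G
t=19: ready={C,G,H} → run G
t=20: ready={C,G,H} → run G
t=21: ready={C,G,H} → run G
t=22: ready={C,G,H} → run G
t=23: ready={C,H} → run H
t=24: ready={C,H} → run H
t=25: ready={C,H} → run H
t=26: ready={C,H} → run H
t=27: ready={C} → run C
t=28: ready={C} → run C
t=29: ready={C} → run C
t=30: ready={C} → run C
t=31: ready={C} → run C
t=32: ready={C} → run C
t=33: ready={C} → run C
t=34: ready={C} → run C

completion order = D, E, G, H, C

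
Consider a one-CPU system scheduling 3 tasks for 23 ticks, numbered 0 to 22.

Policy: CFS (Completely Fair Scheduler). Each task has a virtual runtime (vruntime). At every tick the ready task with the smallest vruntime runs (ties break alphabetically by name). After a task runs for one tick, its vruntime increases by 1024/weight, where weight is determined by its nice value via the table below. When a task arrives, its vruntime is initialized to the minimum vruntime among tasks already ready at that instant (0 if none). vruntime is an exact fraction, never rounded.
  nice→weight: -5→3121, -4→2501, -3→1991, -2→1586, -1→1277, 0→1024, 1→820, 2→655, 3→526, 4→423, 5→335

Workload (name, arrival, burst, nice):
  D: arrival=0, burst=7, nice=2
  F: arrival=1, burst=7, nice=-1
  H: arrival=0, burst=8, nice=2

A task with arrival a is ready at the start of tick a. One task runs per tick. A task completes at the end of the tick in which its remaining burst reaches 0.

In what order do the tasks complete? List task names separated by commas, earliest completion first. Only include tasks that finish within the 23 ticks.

t=0: vr[D=0 H=0] → run D
t=1: vr[D=1024/655 F=0 H=0] → run F
t=2: vr[D=1024/655 F=1024/1277 H=0] → run H
t=3: vr[D=1024/655 F=1024/1277 H=1024/655] → run F
t=4: vr[D=1024/655 F=2048/1277 H=1024/655] → run D
t=5: vr[D=2048/655 F=2048/1277 H=1024/655] → run H
t=6: vr[D=2048/655 F=2048/1277 H=2048/655] → run F
t=7: vr[D=2048/655 F=3072/1277 H=2048/655] → run F
t=8: vr[D=2048/655 F=4096/1277 H=2048/655] → run D
t=9: vr[D=3072/655 F=4096/1277 H=2048/655] → run H
t=10: vr[D=3072/655 F=4096/1277 H=3072/655] → run F
t=11: vr[D=3072/655 F=5120/1277 H=3072/655] → run F
t=12: vr[D=3072/655 F=6144/1277 H=3072/655] → run D
t=13: vr[D=4096/655 F=6144/1277 H=3072/655] → run H
t=14: vr[D=4096/655 F=6144/1277 H=4096/655] → run F
t=15: vr[D=4096/655 H=4096/655] → run D
t=16: vr[D=1024/131 H=4096/655] → run H
t=17: vr[D=1024/131 H=1024/131] → run D
t=18: vr[D=6144/655 H=1024/131] → run H
t=19: vr[D=6144/655 H=6144/655] → run D
t=20: vr[H=6144/655] → run H
t=21: vr[H=7168/655] → run H
t=22: (idle)

completion order = F, D, H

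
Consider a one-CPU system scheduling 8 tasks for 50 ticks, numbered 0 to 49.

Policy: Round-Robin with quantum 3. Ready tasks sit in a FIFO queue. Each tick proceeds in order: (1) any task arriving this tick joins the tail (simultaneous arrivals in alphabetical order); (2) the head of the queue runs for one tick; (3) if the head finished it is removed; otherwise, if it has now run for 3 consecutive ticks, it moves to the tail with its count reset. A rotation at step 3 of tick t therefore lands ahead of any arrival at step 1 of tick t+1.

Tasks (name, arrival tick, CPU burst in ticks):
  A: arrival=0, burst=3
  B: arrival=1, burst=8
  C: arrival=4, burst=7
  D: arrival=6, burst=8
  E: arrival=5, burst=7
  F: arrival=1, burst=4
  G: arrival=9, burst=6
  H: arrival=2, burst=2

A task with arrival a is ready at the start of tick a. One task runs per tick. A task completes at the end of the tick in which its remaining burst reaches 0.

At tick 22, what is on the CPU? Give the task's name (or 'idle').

t=0: queue=[A] q_used=0 → run A
t=1: queue=[A,B,F] q_used=1 → run A
t=2: queue=[A,B,F,H] q_used=2 → run A
t=3: queue=[B,F,H] q_used=0 → run B
t=4: queue=[B,F,H,C] q_used=1 → run B
t=5: queue=[B,F,H,C,E] q_used=2 → run B
t=6: queue=[F,H,C,E,B,D] q_used=0 → run F
t=7: queue=[F,H,C,E,B,D] q_used=1 → run F
t=8: queue=[F,H,C,E,B,D] q_used=2 → run F
t=9: queue=[H,C,E,B,D,F,G] q_used=0 → run H
t=10: queue=[H,C,E,B,D,F,G] q_used=1 → run H
t=11: queue=[C,E,B,D,F,G] q_used=0 → run C
t=12: queue=[C,E,B,D,F,G] q_used=1 → run C
t=13: queue=[C,E,B,D,F,G] q_used=2 → run C
t=14: queue=[E,B,D,F,G,C] q_used=0 → run E
t=15: queue=[E,B,D,F,G,C] q_used=1 → run E
t=16: queue=[E,B,D,F,G,C] q_used=2 → run E
t=17: queue=[B,D,F,G,C,E] q_used=0 → run B
t=18: queue=[B,D,F,G,C,E] q_used=1 → run B
t=19: queue=[B,D,F,G,C,E] q_used=2 → run B
t=20: queue=[D,F,G,C,E,B] q_used=0 → run D
t=21: queue=[D,F,G,C,E,B] q_used=1 → run D
t=22: queue=[D,F,G,C,E,B] q_used=2 → run D
t=23: queue=[F,G,C,E,B,D] q_used=0 → run F
t=24: queue=[G,C,E,B,D] q_used=0 → run G
t=25: queue=[G,C,E,B,D] q_used=1 → run G
t=26: queue=[G,C,E,B,D] q_used=2 → run G
t=27: queue=[C,E,B,D,G] q_used=0 → run C
t=28: queue=[C,E,B,D,G] q_used=1 → run C
t=29: queue=[C,E,B,D,G] q_used=2 → run C
t=30: queue=[E,B,D,G,C] q_used=0 → run E
t=31: queue=[E,B,D,G,C] q_used=1 → run E
t=32: queue=[E,B,D,G,C] q_used=2 → run E
t=33: queue=[B,D,G,C,E] q_used=0 → run B
t=34: queue=[B,D,G,C,E] q_used=1 → run B
t=35: queue=[D,G,C,E] q_used=0 → run D
t=36: queue=[D,G,C,E] q_used=1 → run D
t=37: queue=[D,G,C,E] q_used=2 → run D
t=38: queue=[G,C,E,D] q_used=0 → run G
t=39: queue=[G,C,E,D] q_used=1 → run G
t=40: queue=[G,C,E,D] q_used=2 → run G
t=41: queue=[C,E,D] q_used=0 → run C
t=42: queue=[E,D] q_used=0 → run E
t=43: queue=[D] q_used=0 → run D
t=44: queue=[D] q_used=1 → run D
t=45: (idle)
t=46: (idle)
t=47: (idle)
t=48: (idle)
t=49: (idle)

running at tick 22 = D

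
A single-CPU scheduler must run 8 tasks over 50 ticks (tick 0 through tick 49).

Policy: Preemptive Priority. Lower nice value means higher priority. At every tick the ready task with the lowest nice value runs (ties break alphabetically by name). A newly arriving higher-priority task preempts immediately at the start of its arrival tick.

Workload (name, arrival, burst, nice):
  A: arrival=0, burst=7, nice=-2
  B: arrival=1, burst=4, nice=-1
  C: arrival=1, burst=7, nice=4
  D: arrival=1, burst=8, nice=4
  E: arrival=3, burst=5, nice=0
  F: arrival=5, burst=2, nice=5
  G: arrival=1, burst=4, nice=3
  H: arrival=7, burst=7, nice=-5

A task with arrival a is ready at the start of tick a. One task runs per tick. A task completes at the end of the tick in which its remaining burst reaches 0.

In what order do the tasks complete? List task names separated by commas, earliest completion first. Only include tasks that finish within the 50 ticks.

t=0: ready={A} → run A
t=1: ready={A,B,C,D,G} → run A
t=2: ready={A,B,C,D,G} → run A
t=3: ready={A,B,C,D,E,G} → run A
t=4: ready={A,B,C,D,E,G} → run A
t=5: ready={A,B,C,D,E,F,G} → run A
t=6: ready={A,B,C,D,E,F,G} → run A
t=7: ready={B,C,D,E,F,G,H} → run H
t=8: ready={B,C,D,E,F,G,H} → run H
t=9: ready={B,C,D,E,F,G,H} → run H
t=10: ready={B,C,D,E,F,G,H} → run H
t=11: ready={B,C,D,E,F,G,H} → run H
t=12: ready={B,C,D,E,F,G,H} → run H
t=13: ready={B,C,D,E,F,G,H} → run H
t=14: ready={B,C,D,E,F,G} → run B
t=15: ready={B,C,D,E,F,G} → run B
t=16: ready={B,C,D,E,F,G} → run B
t=17: ready={B,C,D,E,F,G} → run B
t=18: ready={C,D,E,F,G} → run E
t=19: ready={C,D,E,F,G} → run E
t=20: ready={C,D,E,F,G} → run E
t=21: ready={C,D,E,F,G} → run E
t=22: ready={C,D,E,F,G} → run E
t=23: ready={C,D,F,G} → run G
t=24: ready={C,D,F,G} → run G
t=25: ready={C,D,F,G} → run G
t=26: ready={C,D,F,G} → run G
t=27: ready={C,D,F} → run C
t=28: ready={C,D,F} → run C
t=29: ready={C,D,F} → run C
t=30: ready={C,D,F} → run C
t=31: ready={C,D,F} → run C
t=32: ready={C,D,F} → run C
t=33: ready={C,D,F} → run C
t=34: ready={D,F} → run D
t=35: ready={D,F} → run D
t=36: ready={D,F} → run D
t=37: ready={D,F} → run D
t=38: ready={D,F} → run D
t=39: ready={D,F} → run D
t=40: ready={D,F} → run D
t=41: ready={D,F} → run D
t=42: ready={F} → run F
t=43: ready={F} → run F
t=44: (idle)
t=45: (idle)
t=46: (idle)
t=47: (idle)
t=48: (idle)
t=49: (idle)

completion order = A, H, B, E, G, C, D, F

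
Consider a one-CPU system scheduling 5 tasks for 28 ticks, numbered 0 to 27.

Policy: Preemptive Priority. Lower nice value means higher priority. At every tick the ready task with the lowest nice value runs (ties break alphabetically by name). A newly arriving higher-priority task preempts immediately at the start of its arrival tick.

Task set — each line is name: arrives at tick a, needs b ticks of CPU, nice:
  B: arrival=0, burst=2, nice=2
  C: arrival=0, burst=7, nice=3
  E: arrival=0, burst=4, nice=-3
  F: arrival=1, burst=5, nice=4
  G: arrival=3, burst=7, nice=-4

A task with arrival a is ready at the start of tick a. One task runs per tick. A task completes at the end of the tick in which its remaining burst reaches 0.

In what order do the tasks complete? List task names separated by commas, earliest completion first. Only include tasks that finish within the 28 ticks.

completion order = G, E, B, C, F

t=0: ready={B,C,E} → run E
t=1: ready={B,C,E,F} → run E
t=2: ready={B,C,E,F} → run E
t=3: ready={B,C,E,F,G} → run G
t=4: ready={B,C,E,F,G} → run G
t=5: ready={B,C,E,F,G} → run G
t=6: ready={B,C,E,F,G} → run G
t=7: ready={B,C,E,F,G} → run G
t=8: ready={B,C,E,F,G} → run G
t=9: ready={B,C,E,F,G} → run G
t=10: ready={B,C,E,F} → run E
t=11: ready={B,C,F} → run B
t=12: ready={B,C,F} → run B
t=13: ready={C,F} → run C
t=14: ready={C,F} → run C
t=15: ready={C,F} → run C
t=16: ready={C,F} → run C
t=17: ready={C,F} → run C
t=18: ready={C,F} → run C
t=19: ready={C,F} → run C
t=20: ready={F} → run F
t=21: ready={F} → run F
t=22: ready={F} → run F
t=23: ready={F} → run F
t=24: ready={F} → run F
t=25: (idle)
t=26: (idle)
t=27: (idle)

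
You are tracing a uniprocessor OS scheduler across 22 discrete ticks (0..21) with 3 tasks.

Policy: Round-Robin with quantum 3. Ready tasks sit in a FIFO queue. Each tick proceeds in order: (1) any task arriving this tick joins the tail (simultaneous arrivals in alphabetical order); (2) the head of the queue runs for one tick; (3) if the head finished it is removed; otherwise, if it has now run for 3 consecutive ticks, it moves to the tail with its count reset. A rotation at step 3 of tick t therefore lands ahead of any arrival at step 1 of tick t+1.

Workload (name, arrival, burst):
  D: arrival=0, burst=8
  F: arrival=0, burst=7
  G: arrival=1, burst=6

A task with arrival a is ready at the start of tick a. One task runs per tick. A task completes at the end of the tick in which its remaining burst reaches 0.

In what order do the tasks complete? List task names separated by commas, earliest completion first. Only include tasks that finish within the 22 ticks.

completion order = G, D, F

t=0: queue=[D,F] q_used=0 → run D
t=1: queue=[D,F,G] q_used=1 → run D
t=2: queue=[D,F,G] q_used=2 → run D
t=3: queue=[F,G,D] q_used=0 → run F
t=4: queue=[F,G,D] q_used=1 → run F
t=5: queue=[F,G,D] q_used=2 → run F
t=6: queue=[G,D,F] q_used=0 → run G
t=7: queue=[G,D,F] q_used=1 → run G
t=8: queue=[G,D,F] q_used=2 → run G
t=9: queue=[D,F,G] q_used=0 → run D
t=10: queue=[D,F,G] q_used=1 → run D
t=11: queue=[D,F,G] q_used=2 → run D
t=12: queue=[F,G,D] q_used=0 → run F
t=13: queue=[F,G,D] q_used=1 → run F
t=14: queue=[F,G,D] q_used=2 → run F
t=15: queue=[G,D,F] q_used=0 → run G
t=16: queue=[G,D,F] q_used=1 → run G
t=17: queue=[G,D,F] q_used=2 → run G
t=18: queue=[D,F] q_used=0 → run D
t=19: queue=[D,F] q_used=1 → run D
t=20: queue=[F] q_used=0 → run F
t=21: (idle)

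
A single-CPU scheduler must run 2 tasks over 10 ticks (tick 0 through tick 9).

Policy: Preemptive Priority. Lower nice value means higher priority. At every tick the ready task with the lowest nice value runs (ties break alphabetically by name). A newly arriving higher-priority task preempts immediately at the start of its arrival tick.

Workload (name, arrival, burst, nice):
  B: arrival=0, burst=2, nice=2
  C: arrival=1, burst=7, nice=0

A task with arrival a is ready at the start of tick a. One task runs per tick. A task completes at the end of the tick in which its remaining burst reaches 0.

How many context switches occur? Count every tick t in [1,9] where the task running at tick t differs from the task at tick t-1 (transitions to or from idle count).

context switches = 3

t=0: ready={B} → run B
t=1: ready={B,C} → run C
t=2: ready={B,C} → run C
t=3: ready={B,C} → run C
t=4: ready={B,C} → run C
t=5: ready={B,C} → run C
t=6: ready={B,C} → run C
t=7: ready={B,C} → run C
t=8: ready={B} → run B
t=9: (idle)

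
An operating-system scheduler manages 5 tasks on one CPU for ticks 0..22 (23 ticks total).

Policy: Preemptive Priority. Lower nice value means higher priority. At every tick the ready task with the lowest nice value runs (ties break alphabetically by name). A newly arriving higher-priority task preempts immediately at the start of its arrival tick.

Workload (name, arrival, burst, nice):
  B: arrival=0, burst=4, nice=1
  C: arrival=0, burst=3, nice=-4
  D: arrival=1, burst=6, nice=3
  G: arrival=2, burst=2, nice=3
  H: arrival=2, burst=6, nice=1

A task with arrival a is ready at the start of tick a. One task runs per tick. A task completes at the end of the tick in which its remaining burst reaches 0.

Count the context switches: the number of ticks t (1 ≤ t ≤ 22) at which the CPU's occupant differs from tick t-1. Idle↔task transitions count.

t=0: ready={B,C} → run C
t=1: ready={B,C,D} → run C
t=2: ready={B,C,D,G,H} → run C
t=3: ready={B,D,G,H} → run B
t=4: ready={B,D,G,H} → run B
t=5: ready={B,D,G,H} → run B
t=6: ready={B,D,G,H} → run B
t=7: ready={D,G,H} → run H
t=8: ready={D,G,H} → run H
t=9: ready={D,G,H} → run H
t=10: ready={D,G,H} → run H
t=11: ready={D,G,H} → run H
t=12: ready={D,G,H} → run H
t=13: ready={D,G} → run D
t=14: ready={D,G} → run D
t=15: ready={D,G} → run D
t=16: ready={D,G} → run D
t=17: ready={D,G} → run D
t=18: ready={D,G} → run D
t=19: ready={G} → run G
t=20: ready={G} → run G
t=21: (idle)
t=22: (idle)

context switches = 5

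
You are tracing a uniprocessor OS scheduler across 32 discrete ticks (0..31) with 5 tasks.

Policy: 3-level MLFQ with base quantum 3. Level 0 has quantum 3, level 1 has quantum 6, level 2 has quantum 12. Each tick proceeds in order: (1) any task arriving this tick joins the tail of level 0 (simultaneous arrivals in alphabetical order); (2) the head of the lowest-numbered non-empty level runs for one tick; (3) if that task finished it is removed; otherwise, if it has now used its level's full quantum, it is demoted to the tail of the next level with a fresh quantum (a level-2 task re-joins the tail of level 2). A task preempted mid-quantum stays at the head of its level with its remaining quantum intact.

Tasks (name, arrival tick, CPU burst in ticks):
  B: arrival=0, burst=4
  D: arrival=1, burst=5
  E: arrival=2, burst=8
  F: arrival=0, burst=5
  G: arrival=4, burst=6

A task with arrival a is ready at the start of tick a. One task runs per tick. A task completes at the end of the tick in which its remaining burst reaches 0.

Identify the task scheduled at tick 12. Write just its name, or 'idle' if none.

t=0: L0/L1/L2 = BF/-/- → run B
t=1: L0/L1/L2 = BFD/-/- → run B
t=2: L0/L1/L2 = BFDE/-/- → run B
t=3: L0/L1/L2 = FDE/B/- → run F
t=4: L0/L1/L2 = FDEG/B/- → run F
t=5: L0/L1/L2 = FDEG/B/- → run F
t=6: L0/L1/L2 = DEG/BF/- → run D
t=7: L0/L1/L2 = DEG/BF/- → run D
t=8: L0/L1/L2 = DEG/BF/- → run D
t=9: L0/L1/L2 = EG/BFD/- → run E
t=10: L0/L1/L2 = EG/BFD/- → run E
t=11: L0/L1/L2 = EG/BFD/- → run E
t=12: L0/L1/L2 = G/BFDE/- → run G
t=13: L0/L1/L2 = G/BFDE/- → run G
t=14: L0/L1/L2 = G/BFDE/- → run G
t=15: L0/L1/L2 = -/BFDEG/- → run B
t=16: L0/L1/L2 = -/FDEG/- → run F
t=17: L0/L1/L2 = -/FDEG/- → run F
t=18: L0/L1/L2 = -/DEG/- → run D
t=19: L0/L1/L2 = -/DEG/- → run D
t=20: L0/L1/L2 = -/EG/- → run E
t=21: L0/L1/L2 = -/EG/- → run E
t=22: L0/L1/L2 = -/EG/- → run E
t=23: L0/L1/L2 = -/EG/- → run E
t=24: L0/L1/L2 = -/EG/- → run E
t=25: L0/L1/L2 = -/G/- → run G
t=26: L0/L1/L2 = -/G/- → run G
t=27: L0/L1/L2 = -/G/- → run G
t=28: (idle)
t=29: (idle)
t=30: (idle)
t=31: (idle)

running at tick 12 = G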